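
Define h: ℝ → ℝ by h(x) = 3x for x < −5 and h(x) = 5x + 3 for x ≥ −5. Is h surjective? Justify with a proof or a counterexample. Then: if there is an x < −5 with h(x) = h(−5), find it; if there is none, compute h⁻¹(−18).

-22/3

Both pieces are strictly increasing (slopes 3 and 5), so each is injective on its own interval.
The left piece maps (−∞, −5) onto (−∞, −15); the right piece maps [−5, ∞) onto [−22, ∞).
The union (−∞, −15) ∪ [−22, ∞) covers ℝ, so h is surjective.
For the follow-up: the images overlap, so an x < −5 with h(x) = h(−5) exists. h(−5) = −22; solving 3x = −22 for x < −5 gives x = (−22 − 0)/3 = −22/3.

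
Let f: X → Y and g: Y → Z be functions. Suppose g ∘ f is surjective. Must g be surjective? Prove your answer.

surjective

Let c ∈ Z. Since g ∘ f is surjective, some a ∈ X has g(f(a)) = c. Then b = f(a) ∈ Y satisfies g(b) = c. So g is surjective.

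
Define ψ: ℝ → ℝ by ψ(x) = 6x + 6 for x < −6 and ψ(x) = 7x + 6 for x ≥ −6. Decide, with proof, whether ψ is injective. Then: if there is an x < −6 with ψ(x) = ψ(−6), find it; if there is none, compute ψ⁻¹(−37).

-7

Both pieces are strictly increasing (slopes 6 and 7), so each is injective on its own interval.
The left piece maps (−∞, −6) onto (−∞, −30); the right piece maps [−6, ∞) onto [−36, ∞).
These images overlap. In particular ψ(−6) = −36 (right piece), and solving 6x + 6 = −36 on the left piece gives x = −7 < −6.
So ψ(−7) = ψ(−6) with −7 ≠ −6, and ψ is not injective. This x = −7 is the requested value below −6.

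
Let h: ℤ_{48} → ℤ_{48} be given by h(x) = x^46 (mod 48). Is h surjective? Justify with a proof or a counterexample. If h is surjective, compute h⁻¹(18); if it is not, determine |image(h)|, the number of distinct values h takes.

6

h(2): Repeated squaring mod 48: 2^1 ≡ 2, 2^2 ≡ 2² = 4, 2^4 ≡ 4² = 16, 2^8 ≡ 16² = 256 ≡ 16, 2^16 ≡ 16² = 256 ≡ 16, 2^32 ≡ 16² = 256 ≡ 16. Since 46 = 32 + 8 + 4 + 2, 2^46 ≡ 16·16·16·4: 16·16 = 256 ≡ 16, then 16·16 = 256 ≡ 16, then 16·4 = 64 ≡ 16. So 2^46 ≡ 16 (mod 48).
h(4): Repeated squaring mod 48: 4^1 ≡ 4, 4^2 ≡ 4² = 16, 4^4 ≡ 16² = 256 ≡ 16, 4^8 ≡ 16² = 256 ≡ 16, 4^16 ≡ 16² = 256 ≡ 16, 4^32 ≡ 16² = 256 ≡ 16. Since 46 = 32 + 8 + 4 + 2, 4^46 ≡ 16·16·16·16: 16·16 = 256 ≡ 16, then 16·16 = 256 ≡ 16, then 16·16 = 256 ≡ 16. So 4^46 ≡ 16 (mod 48).
So h(2) = h(4) = 16 while 2 ≠ 4, so h is not injective.
A non-injective map from the 48-element set ℤ_{48} to itself takes at most 47 distinct values, so it cannot be surjective. Therefore h is not surjective.
Since h is not surjective, we determine |image(h)|. Computing x^46 mod 48 for each x (by repeated squaring, reducing mod 48 at every step), the values h(0), h(1), …, h(47) are: 0, 1, 16, 9, 16, 25, 0, 1, 16, 33, 16, 25, 0, 25, 16, 33, 16, 1, 0, 25, 16, 9, 16, 1, 0, 1, 16, 9, 16, 25, 0, 1, 16, 33, 16, 25, 0, 25, 16, 33, 16, 1, 0, 25, 16, 9, 16, 1.
The distinct values are {0, 1, 9, 16, 25, 33}; there are 6 of them.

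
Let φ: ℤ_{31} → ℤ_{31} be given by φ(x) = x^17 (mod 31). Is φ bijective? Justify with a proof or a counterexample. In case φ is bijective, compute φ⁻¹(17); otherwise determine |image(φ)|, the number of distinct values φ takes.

Since 31 is prime, the nonzero elements of ℤ_{31} form a cyclic group of order 30.
As gcd(17, 30) = 1, raising to the 17th power is a bijection on this group: if s^17 ≡ t^17 then (st^{−1})^17 = 1, and the only element of order dividing gcd(17, 30) = 1 is 1, so s = t.
With φ(0) = 0 this makes φ injective on all of ℤ_{31}, hence bijective (finite equal-size domain and codomain). In particular φ is bijective.
Since φ is bijective, we find the preimage of 17. The inverse of x ↦ x^17 on (ℤ_{31})^× is x ↦ x^23, because 17·23 = 391 = 13·30 + 1 ≡ 1 (mod 30) and x^{30} = 1 for x ≠ 0 (Fermat). So φ⁻¹(17) = 17^23 mod 31.
Repeated squaring mod 31: 17^1 ≡ 17, 17^2 ≡ 17² = 289 ≡ 10, 17^4 ≡ 10² = 100 ≡ 7, 17^8 ≡ 7² = 49 ≡ 18, 17^16 ≡ 18² = 324 ≡ 14. Since 23 = 16 + 4 + 2 + 1, 17^23 ≡ 14·7·10·17: 14·7 = 98 ≡ 5, then 5·10 = 50 ≡ 19, then 19·17 = 323 ≡ 13. So 17^23 ≡ 13 (mod 31).
Hence φ⁻¹(17) = 13.

13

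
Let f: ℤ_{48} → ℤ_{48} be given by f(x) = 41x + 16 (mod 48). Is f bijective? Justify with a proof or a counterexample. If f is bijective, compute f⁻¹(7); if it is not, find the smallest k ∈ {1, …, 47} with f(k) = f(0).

15

Recall: injectivity means: for all a, b in the domain, f(a) = f(b) implies a = b.
If f(a) = f(b), then 41a ≡ 41b (mod 48). Because gcd(41, 48) = 1, we may cancel 41 to get a ≡ b (mod 48).
We now compute 41⁻¹ mod 48 explicitly. Euclid's algorithm: 48 = 1·41 + 7, 41 = 5·7 + 6, 7 = 1·6 + 1; back-substituting gives 1 = 41·41 − 35·48, so 41⁻¹ ≡ 41 (mod 48).
For any y ∈ ℤ_{48}, x = 41(y − 16) mod 48 satisfies f(x) = 41·41(y − 16) + 16 ≡ y (since 41·41 ≡ 1 mod 48). So every y has a preimage.
Therefore f is bijective.
Since f is bijective, we find f⁻¹(7): we need 41x ≡ 7 − 16 ≡ 39 (mod 48). Using 41⁻¹ = 41: x ≡ 41·39 = 1599 = 33·48 + 15, so x = 15.
Check: f(15) = 41·15 + 16 = 631 = 13·48 + 7 ≡ 7 (mod 48).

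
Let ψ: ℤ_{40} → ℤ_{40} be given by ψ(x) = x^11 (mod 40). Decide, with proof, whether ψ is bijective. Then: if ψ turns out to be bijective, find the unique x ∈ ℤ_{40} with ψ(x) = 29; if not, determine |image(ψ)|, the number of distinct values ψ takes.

25

ψ(0) = 0^11 = 0.
ψ(10): Repeated squaring mod 40: 10^1 ≡ 10, 10^2 ≡ 10² = 100 ≡ 20, 10^4 ≡ 20² = 400 ≡ 0, 10^8 ≡ 0² = 0. Since 11 = 8 + 2 + 1, 10^11 ≡ 0·20·10: 0·20 = 0, then 0·10 = 0. So 10^11 ≡ 0 (mod 40).
So ψ(0) = ψ(10) = 0 while 0 ≠ 10, so ψ is not injective, hence not bijective.
Since ψ is not bijective, we determine |image(ψ)|. Computing x^11 mod 40 for each x (by repeated squaring, reducing mod 40 at every step), the values ψ(0), ψ(1), …, ψ(39) are: 0, 1, 8, 27, 24, 5, 16, 23, 32, 9, 0, 11, 8, 37, 24, 15, 16, 33, 32, 19, 0, 21, 8, 7, 24, 25, 16, 3, 32, 29, 0, 31, 8, 17, 24, 35, 16, 13, 32, 39.
The distinct values are {0, 1, 3, 5, 7, 8, 9, 11, 13, 15, 16, 17, 19, 21, 23, 24, 25, 27, 29, 31, 32, 33, 35, 37, 39}; there are 25 of them.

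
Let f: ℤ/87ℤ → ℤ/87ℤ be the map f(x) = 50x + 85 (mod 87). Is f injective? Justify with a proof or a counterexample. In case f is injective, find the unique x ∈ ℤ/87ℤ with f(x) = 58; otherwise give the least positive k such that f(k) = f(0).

36

If f(s) = f(t), then 50s ≡ 50t (mod 87). Because gcd(50, 87) = 1, we may cancel 50 to get s ≡ t (mod 87).
Thus f is injective.
We now compute 50⁻¹ mod 87 explicitly. Euclid's algorithm: 87 = 1·50 + 37, 50 = 1·37 + 13, 37 = 2·13 + 11, 13 = 1·11 + 2, 11 = 5·2 + 1; back-substituting gives 1 = 47·50 − 27·87, so 50⁻¹ ≡ 47 (mod 87).
Since f is injective, we compute f⁻¹(58): solve 50x + 85 ≡ 58 (mod 87), i.e. 50x ≡ 60 (mod 87).
Multiplying by 50⁻¹ = 47 gives x ≡ 47·60 = 2820 = 32·87 + 36 ≡ 36 (mod 87).
Check: f(36) = 50·36 + 85 = 1885 = 21·87 + 58 ≡ 58 (mod 87).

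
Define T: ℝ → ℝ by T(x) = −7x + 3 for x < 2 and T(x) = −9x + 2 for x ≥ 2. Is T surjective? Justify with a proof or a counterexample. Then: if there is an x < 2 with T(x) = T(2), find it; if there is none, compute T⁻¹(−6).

9/7

Both pieces are strictly decreasing (slopes −7 and −9), so each is injective on its own interval.
The left piece maps (−∞, 2) onto (−11, ∞); the right piece maps [2, ∞) onto (−∞, −16].
The union (−11, ∞) ∪ (−∞, −16] omits the interval between −11 and −16; in particular −11 has no preimage. So T is not surjective.
Because the two images are disjoint, no x < 2 has T(x) = T(2), so we compute T⁻¹(−6): −6 lies in (−11, ∞), so solve −7x + 3 = −6: x = (−6 − 3)/(−7) = 9/7.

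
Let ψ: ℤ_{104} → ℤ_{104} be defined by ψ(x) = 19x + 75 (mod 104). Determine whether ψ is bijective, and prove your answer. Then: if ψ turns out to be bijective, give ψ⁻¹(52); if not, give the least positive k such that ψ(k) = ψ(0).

59

Suppose ψ(x_1) = ψ(x_2) in ℤ_{104}. Then 19x_1 + 75 ≡ 19x_2 + 75 (mod 104), so 19(x_1 − x_2) ≡ 0 (mod 104).
Since gcd(19, 104) = 1, 19 is invertible modulo 104, so x_1 − x_2 ≡ 0 (mod 104), i.e. x_1 = x_2.
We now compute 19⁻¹ mod 104 explicitly. Euclid's algorithm: 104 = 5·19 + 9, 19 = 2·9 + 1; back-substituting gives 1 = 11·19 − 2·104, so 19⁻¹ ≡ 11 (mod 104).
Then y ↦ 11(y − 75) is a two-sided inverse to ψ, so every y ∈ ℤ_{104} has a preimage.
So ψ is bijective.
Since ψ is bijective, we find ψ⁻¹(52): we need 19x ≡ 52 − 75 ≡ 81 (mod 104). Using 19⁻¹ = 11: x ≡ 11·81 = 891 = 8·104 + 59, so x = 59.
Check: ψ(59) = 19·59 + 75 = 1196 = 11·104 + 52 ≡ 52 (mod 104).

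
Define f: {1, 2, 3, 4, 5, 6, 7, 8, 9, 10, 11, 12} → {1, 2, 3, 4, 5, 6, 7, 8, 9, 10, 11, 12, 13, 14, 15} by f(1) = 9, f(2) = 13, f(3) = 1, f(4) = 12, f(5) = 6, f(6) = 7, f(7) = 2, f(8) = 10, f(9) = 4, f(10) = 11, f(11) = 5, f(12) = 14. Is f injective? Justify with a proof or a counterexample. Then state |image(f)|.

The values f(1), …, f(12) are 9, 13, 1, 12, 6, 7, 2, 10, 4, 11, 5, 14 — all distinct.
So f(u) = f(v) only when u = v, and f is injective.
The image of f is {1, 2, 4, 5, 6, 7, 9, 10, 11, 12, 13, 14}, which has 12 elements.

12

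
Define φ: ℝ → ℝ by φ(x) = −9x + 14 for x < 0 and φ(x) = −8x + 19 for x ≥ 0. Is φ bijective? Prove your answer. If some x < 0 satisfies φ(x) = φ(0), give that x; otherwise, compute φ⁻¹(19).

-5/9

Both pieces are strictly decreasing (slopes −9 and −8), so each is injective on its own interval.
The left piece maps (−∞, 0) onto (14, ∞); the right piece maps [0, ∞) onto (−∞, 19].
These images overlap. In particular φ(0) = 19 (right piece), and solving −9x + 14 = 19 on the left piece gives x = −5/9 < 0.
So φ(−5/9) = φ(0) with −5/9 ≠ 0, and φ is not injective, hence not bijective. This x = −5/9 is the requested value below 0.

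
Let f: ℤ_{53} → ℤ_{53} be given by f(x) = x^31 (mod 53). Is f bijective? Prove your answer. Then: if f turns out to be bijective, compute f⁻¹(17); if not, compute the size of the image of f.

4

Since 53 is prime, the nonzero elements of ℤ_{53} form a cyclic group of order 52.
As gcd(31, 52) = 1, raising to the 31st power is a bijection on this group: if u^31 ≡ v^31 then (uv^{−1})^31 = 1, and the only element of order dividing gcd(31, 52) = 1 is 1, so u = v.
With f(0) = 0 this makes f injective on all of ℤ_{53}, hence bijective (finite equal-size domain and codomain). In particular f is bijective.
Since f is bijective, we find the preimage of 17. The inverse of x ↦ x^31 on (ℤ_{53})^× is x ↦ x^47, because 31·47 = 1457 = 28·52 + 1 ≡ 1 (mod 52) and x^{52} = 1 for x ≠ 0 (Fermat). So f⁻¹(17) = 17^47 mod 53.
Repeated squaring mod 53: 17^1 ≡ 17, 17^2 ≡ 17² = 289 ≡ 24, 17^4 ≡ 24² = 576 ≡ 46, 17^8 ≡ 46² = 2116 ≡ 49, 17^16 ≡ 49² = 2401 ≡ 16, 17^32 ≡ 16² = 256 ≡ 44. Since 47 = 32 + 8 + 4 + 2 + 1, 17^47 ≡ 44·49·46·24·17: 44·49 = 2156 ≡ 36, then 36·46 = 1656 ≡ 13, then 13·24 = 312 ≡ 47, then 47·17 = 799 ≡ 4. So 17^47 ≡ 4 (mod 53).
Hence f⁻¹(17) = 4.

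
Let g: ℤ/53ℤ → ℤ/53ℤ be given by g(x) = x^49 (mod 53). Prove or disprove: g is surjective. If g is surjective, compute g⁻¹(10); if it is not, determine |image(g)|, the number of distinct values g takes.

36

Since 53 is prime, the nonzero elements of ℤ/53ℤ form a cyclic group of order 52.
As gcd(49, 52) = 1, raising to the 49th power is a bijection on this group: if s^49 ≡ t^49 then (st^{−1})^49 = 1, and the only element of order dividing gcd(49, 52) = 1 is 1, so s = t.
With g(0) = 0 this makes g injective on all of ℤ/53ℤ, hence bijective (finite equal-size domain and codomain). In particular g is surjective.
Since g is surjective, we find the preimage of 10. The inverse of x ↦ x^49 on (ℤ/53ℤ)^× is x ↦ x^17, because 49·17 = 833 = 16·52 + 1 ≡ 1 (mod 52) and x^{52} = 1 for x ≠ 0 (Fermat). So g⁻¹(10) = 10^17 mod 53.
Repeated squaring mod 53: 10^1 ≡ 10, 10^2 ≡ 10² = 100 ≡ 47, 10^4 ≡ 47² = 2209 ≡ 36, 10^8 ≡ 36² = 1296 ≡ 24, 10^16 ≡ 24² = 576 ≡ 46. Since 17 = 16 + 1, 10^17 ≡ 46·10: 46·10 = 460 ≡ 36. So 10^17 ≡ 36 (mod 53).
Hence g⁻¹(10) = 36.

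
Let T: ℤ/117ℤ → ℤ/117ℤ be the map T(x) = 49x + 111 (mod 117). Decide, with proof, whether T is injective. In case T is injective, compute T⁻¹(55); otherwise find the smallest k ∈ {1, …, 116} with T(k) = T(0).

Suppose T(a) = T(b) in ℤ/117ℤ. Then 49a + 111 ≡ 49b + 111 (mod 117), so 49(a − b) ≡ 0 (mod 117).
Since gcd(49, 117) = 1, 49 is invertible modulo 117, so a − b ≡ 0 (mod 117), i.e. a = b.
So T is injective.
We now compute 49⁻¹ mod 117 explicitly. Euclid's algorithm: 117 = 2·49 + 19, 49 = 2·19 + 11, 19 = 1·11 + 8, 11 = 1·8 + 3, 8 = 2·3 + 2, 3 = 1·2 + 1; back-substituting gives 1 = 43·49 − 18·117, so 49⁻¹ ≡ 43 (mod 117).
Since T is injective, we compute T⁻¹(55): solve 49x + 111 ≡ 55 (mod 117), i.e. 49x ≡ 61 (mod 117).
Multiplying by 49⁻¹ = 43 gives x ≡ 43·61 = 2623 = 22·117 + 49 ≡ 49 (mod 117).
Check: T(49) = 49·49 + 111 = 2512 = 21·117 + 55 ≡ 55 (mod 117).

49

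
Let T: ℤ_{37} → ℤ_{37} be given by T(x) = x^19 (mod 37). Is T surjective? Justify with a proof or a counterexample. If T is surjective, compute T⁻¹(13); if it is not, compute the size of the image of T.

24

Since 37 is prime, the nonzero elements of ℤ_{37} form a cyclic group of order 36.
As gcd(19, 36) = 1, raising to the 19th power is a bijection on this group: if a^19 ≡ b^19 then (ab^{−1})^19 = 1, and the only element of order dividing gcd(19, 36) = 1 is 1, so a = b.
With T(0) = 0 this makes T injective on all of ℤ_{37}, hence bijective (finite equal-size domain and codomain). In particular T is surjective.
Since T is surjective, we find the preimage of 13. The inverse of x ↦ x^19 on (ℤ_{37})^× is x ↦ x^19, because 19·19 = 361 = 10·36 + 1 ≡ 1 (mod 36) and x^{36} = 1 for x ≠ 0 (Fermat). So T⁻¹(13) = 13^19 mod 37.
Repeated squaring mod 37: 13^1 ≡ 13, 13^2 ≡ 13² = 169 ≡ 21, 13^4 ≡ 21² = 441 ≡ 34, 13^8 ≡ 34² = 1156 ≡ 9, 13^16 ≡ 9² = 81 ≡ 7. Since 19 = 16 + 2 + 1, 13^19 ≡ 7·21·13: 7·21 = 147 ≡ 36, then 36·13 = 468 ≡ 24. So 13^19 ≡ 24 (mod 37).
Hence T⁻¹(13) = 24.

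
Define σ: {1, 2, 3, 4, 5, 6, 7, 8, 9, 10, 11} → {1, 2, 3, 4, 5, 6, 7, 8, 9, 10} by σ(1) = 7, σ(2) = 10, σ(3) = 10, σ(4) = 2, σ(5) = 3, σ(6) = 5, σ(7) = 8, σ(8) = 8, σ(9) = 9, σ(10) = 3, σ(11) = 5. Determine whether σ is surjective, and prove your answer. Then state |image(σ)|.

No element maps to 1, so σ is not surjective.
The image of σ is {2, 3, 5, 7, 8, 9, 10}, which has 7 elements.

7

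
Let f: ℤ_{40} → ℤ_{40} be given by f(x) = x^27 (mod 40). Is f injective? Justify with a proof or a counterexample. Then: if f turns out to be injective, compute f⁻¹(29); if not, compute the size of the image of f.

f(0) = 0^27 = 0.
f(10): Repeated squaring mod 40: 10^1 ≡ 10, 10^2 ≡ 10² = 100 ≡ 20, 10^4 ≡ 20² = 400 ≡ 0, 10^8 ≡ 0² = 0, 10^16 ≡ 0² = 0. Since 27 = 16 + 8 + 2 + 1, 10^27 ≡ 0·0·20·10: 0·0 = 0, then 0·20 = 0, then 0·10 = 0. So 10^27 ≡ 0 (mod 40).
So f(0) = f(10) = 0 while 0 ≠ 10, thus f is not injective.
Since f is not injective, we determine |image(f)|. Computing x^27 mod 40 for each x (by repeated squaring, reducing mod 40 at every step), the values f(0), f(1), …, f(39) are: 0, 1, 8, 27, 24, 5, 16, 23, 32, 9, 0, 11, 8, 37, 24, 15, 16, 33, 32, 19, 0, 21, 8, 7, 24, 25, 16, 3, 32, 29, 0, 31, 8, 17, 24, 35, 16, 13, 32, 39.
The distinct values are {0, 1, 3, 5, 7, 8, 9, 11, 13, 15, 16, 17, 19, 21, 23, 24, 25, 27, 29, 31, 32, 33, 35, 37, 39}; there are 25 of them.

25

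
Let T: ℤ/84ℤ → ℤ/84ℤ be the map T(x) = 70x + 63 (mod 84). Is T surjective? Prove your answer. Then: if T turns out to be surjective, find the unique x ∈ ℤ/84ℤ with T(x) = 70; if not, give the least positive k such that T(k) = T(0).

By definition, surjectivity means every element of the codomain has a preimage under T.
Since gcd(70, 84) = 14, we have 70x ≡ 0 (mod 14) for all x, so T(x) ≡ 7 (mod 14).
But 0 ≢ 7 (mod 14), so 0 ∈ ℤ/84ℤ has no preimage. So T is not surjective.
Since T is not surjective, we find the least positive k with T(k) = T(0): this means 70k ≡ 0 (mod 84), i.e. 84 ∣ 70k. Since gcd(70, 84) = 14, dividing through by 14 this holds exactly when 6 ∣ 5k, and as gcd(5, 6) = 1, exactly when 6 ∣ k.
The smallest positive such k is 6.

6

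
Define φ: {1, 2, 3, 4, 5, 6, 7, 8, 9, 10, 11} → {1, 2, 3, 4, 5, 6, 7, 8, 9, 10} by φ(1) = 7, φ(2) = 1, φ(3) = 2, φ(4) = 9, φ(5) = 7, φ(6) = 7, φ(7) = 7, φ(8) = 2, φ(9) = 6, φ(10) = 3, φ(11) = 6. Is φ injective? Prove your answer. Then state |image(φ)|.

φ(1) = 7 = φ(5) with 1 ≠ 5, so φ is not injective.
The image of φ is {1, 2, 3, 6, 7, 9}, which has 6 elements.

6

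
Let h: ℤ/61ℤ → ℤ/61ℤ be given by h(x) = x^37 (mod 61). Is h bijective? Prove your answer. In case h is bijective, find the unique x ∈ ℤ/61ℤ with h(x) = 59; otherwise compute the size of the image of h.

Since 61 is prime, the nonzero elements of ℤ/61ℤ form a cyclic group of order 60.
As gcd(37, 60) = 1, raising to the 37th power is a bijection on this group: if a^37 ≡ b^37 then (ab^{−1})^37 = 1, and the only element of order dividing gcd(37, 60) = 1 is 1, so a = b.
With h(0) = 0 this makes h injective on all of ℤ/61ℤ, hence bijective (finite equal-size domain and codomain). In particular h is bijective.
Since h is bijective, we find the preimage of 59. The inverse of x ↦ x^37 on (ℤ/61ℤ)^× is x ↦ x^13, because 37·13 = 481 = 8·60 + 1 ≡ 1 (mod 60) and x^{60} = 1 for x ≠ 0 (Fermat). So h⁻¹(59) = 59^13 mod 61.
Repeated squaring mod 61: 59^1 ≡ 59, 59^2 ≡ 59² = 3481 ≡ 4, 59^4 ≡ 4² = 16, 59^8 ≡ 16² = 256 ≡ 12. Since 13 = 8 + 4 + 1, 59^13 ≡ 12·16·59: 12·16 = 192 ≡ 9, then 9·59 = 531 ≡ 43. So 59^13 ≡ 43 (mod 61).
Hence h⁻¹(59) = 43.

43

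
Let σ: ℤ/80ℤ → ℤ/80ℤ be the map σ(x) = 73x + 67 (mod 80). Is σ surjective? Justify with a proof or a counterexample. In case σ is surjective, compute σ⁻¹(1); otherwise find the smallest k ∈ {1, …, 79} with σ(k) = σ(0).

Since gcd(73, 80) = 1, 73 is invertible modulo 80. Euclid's algorithm: 80 = 1·73 + 7, 73 = 10·7 + 3, 7 = 2·3 + 1; back-substituting gives 1 = 57·73 − 52·80, so 73⁻¹ ≡ 57 (mod 80).
For any y ∈ ℤ/80ℤ, x = 57(y − 67) mod 80 satisfies σ(x) = 73·57(y − 67) + 67 ≡ y (since 73·57 ≡ 1 mod 80). So every y has a preimage.
So σ is surjective.
Since σ is surjective, we find σ⁻¹(1): we need 73x ≡ 1 − 67 ≡ 14 (mod 80). Using 73⁻¹ = 57: x ≡ 57·14 = 798 = 9·80 + 78, so x = 78.
Check: σ(78) = 73·78 + 67 = 5761 = 72·80 + 1 ≡ 1 (mod 80).

78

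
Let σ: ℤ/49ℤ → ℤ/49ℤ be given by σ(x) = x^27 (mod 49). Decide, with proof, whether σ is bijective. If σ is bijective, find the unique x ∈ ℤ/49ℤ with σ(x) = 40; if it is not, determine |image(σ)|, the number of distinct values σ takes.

σ(3): Repeated squaring mod 49: 3^1 ≡ 3, 3^2 ≡ 3² = 9, 3^4 ≡ 9² = 81 ≡ 32, 3^8 ≡ 32² = 1024 ≡ 44, 3^16 ≡ 44² = 1936 ≡ 25. Since 27 = 16 + 8 + 2 + 1, 3^27 ≡ 25·44·9·3: 25·44 = 1100 ≡ 22, then 22·9 = 198 ≡ 2, then 2·3 = 6. So 3^27 ≡ 6 (mod 49).
σ(5): Repeated squaring mod 49: 5^1 ≡ 5, 5^2 ≡ 5² = 25, 5^4 ≡ 25² = 625 ≡ 37, 5^8 ≡ 37² = 1369 ≡ 46, 5^16 ≡ 46² = 2116 ≡ 9. Since 27 = 16 + 8 + 2 + 1, 5^27 ≡ 9·46·25·5: 9·46 = 414 ≡ 22, then 22·25 = 550 ≡ 11, then 11·5 = 55 ≡ 6. So 5^27 ≡ 6 (mod 49).
So σ(3) = σ(5) = 6 while 3 ≠ 5, thus σ is not injective, hence not bijective.
Since σ is not bijective, we determine |image(σ)|. Computing x^27 mod 49 for each x (by repeated squaring, reducing mod 49 at every step), the values σ(0), σ(1), …, σ(48) are: 0, 1, 15, 6, 29, 6, 41, 0, 43, 36, 41, 15, 27, 34, 0, 36, 8, 27, 1, 48, 27, 0, 29, 29, 13, 36, 20, 20, 0, 22, 1, 48, 22, 41, 13, 0, 15, 22, 34, 8, 13, 6, 0, 8, 43, 20, 43, 34, 48.
The distinct values are {0, 1, 6, 8, 13, 15, 20, 22, 27, 29, 34, 36, 41, 43, 48}; there are 15 of them.

15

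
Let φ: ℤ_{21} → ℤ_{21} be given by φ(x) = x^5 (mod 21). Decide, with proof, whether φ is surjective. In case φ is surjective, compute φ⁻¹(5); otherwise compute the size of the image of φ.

17

Computing x^5 mod 21 for each x (by repeated squaring, reducing mod 21 at every step), the values φ(0), φ(1), …, φ(20) are: 0, 1, 11, 12, 16, 17, 6, 7, 8, 18, 19, 2, 3, 13, 14, 15, 4, 5, 9, 10, 20.
Every element of ℤ_{21} appears exactly once in this list, so φ is a bijection, and in particular surjective.
Since φ is surjective, we read off the preimage of 5 from the same table: φ(17) = 5, so φ⁻¹(5) = 17.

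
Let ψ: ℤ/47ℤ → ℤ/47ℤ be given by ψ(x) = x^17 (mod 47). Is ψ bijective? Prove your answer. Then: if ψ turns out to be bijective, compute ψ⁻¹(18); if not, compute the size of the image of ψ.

32

Since 47 is prime, the nonzero elements of ℤ/47ℤ form a cyclic group of order 46.
As gcd(17, 46) = 1, raising to the 17th power is a bijection on this group: if s^17 ≡ t^17 then (st^{−1})^17 = 1, and the only element of order dividing gcd(17, 46) = 1 is 1, so s = t.
With ψ(0) = 0 this makes ψ injective on all of ℤ/47ℤ, hence bijective (finite equal-size domain and codomain). In particular ψ is bijective.
Since ψ is bijective, we find the preimage of 18. The inverse of x ↦ x^17 on (ℤ/47ℤ)^× is x ↦ x^19, because 17·19 = 323 = 7·46 + 1 ≡ 1 (mod 46) and x^{46} = 1 for x ≠ 0 (Fermat). So ψ⁻¹(18) = 18^19 mod 47.
Repeated squaring mod 47: 18^1 ≡ 18, 18^2 ≡ 18² = 324 ≡ 42, 18^4 ≡ 42² = 1764 ≡ 25, 18^8 ≡ 25² = 625 ≡ 14, 18^16 ≡ 14² = 196 ≡ 8. Since 19 = 16 + 2 + 1, 18^19 ≡ 8·42·18: 8·42 = 336 ≡ 7, then 7·18 = 126 ≡ 32. So 18^19 ≡ 32 (mod 47).
Hence ψ⁻¹(18) = 32.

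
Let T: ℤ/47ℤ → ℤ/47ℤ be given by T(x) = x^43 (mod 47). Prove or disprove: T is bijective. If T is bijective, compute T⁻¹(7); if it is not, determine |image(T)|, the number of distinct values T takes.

3

Since 47 is prime, the nonzero elements of ℤ/47ℤ form a cyclic group of order 46.
As gcd(43, 46) = 1, raising to the 43rd power is a bijection on this group: if u^43 ≡ v^43 then (uv^{−1})^43 = 1, and the only element of order dividing gcd(43, 46) = 1 is 1, so u = v.
With T(0) = 0 this makes T injective on all of ℤ/47ℤ, hence bijective (finite equal-size domain and codomain). In particular T is bijective.
Since T is bijective, we find the preimage of 7. The inverse of x ↦ x^43 on (ℤ/47ℤ)^× is x ↦ x^15, because 43·15 = 645 = 14·46 + 1 ≡ 1 (mod 46) and x^{46} = 1 for x ≠ 0 (Fermat). So T⁻¹(7) = 7^15 mod 47.
Repeated squaring mod 47: 7^1 ≡ 7, 7^2 ≡ 7² = 49 ≡ 2, 7^4 ≡ 2² = 4, 7^8 ≡ 4² = 16. Since 15 = 8 + 4 + 2 + 1, 7^15 ≡ 16·4·2·7: 16·4 = 64 ≡ 17, then 17·2 = 34, then 34·7 = 238 ≡ 3. So 7^15 ≡ 3 (mod 47).
Hence T⁻¹(7) = 3.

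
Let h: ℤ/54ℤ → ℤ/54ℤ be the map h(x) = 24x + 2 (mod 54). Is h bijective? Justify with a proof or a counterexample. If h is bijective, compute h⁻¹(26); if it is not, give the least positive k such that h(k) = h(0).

9

Recall: injectivity means: for all s, t in the domain, h(s) = h(t) implies s = t.
We have gcd(24, 54) = 6 > 1. Taking s = 0 and t = 9: h(0) = 2 and h(9) = 24·9 + 2 = 218 ≡ 2 (mod 54).
So h(0) = h(9) while 0 ≠ 9, hence h is not injective, hence not bijective.
Since h is not bijective, we find the least positive k with h(k) = h(0): this means 24k ≡ 0 (mod 54), i.e. 54 ∣ 24k. Since gcd(24, 54) = 6, dividing through by 6 this holds exactly when 9 ∣ 4k, and as gcd(4, 9) = 1, exactly when 9 ∣ k.
The smallest positive such k is 9.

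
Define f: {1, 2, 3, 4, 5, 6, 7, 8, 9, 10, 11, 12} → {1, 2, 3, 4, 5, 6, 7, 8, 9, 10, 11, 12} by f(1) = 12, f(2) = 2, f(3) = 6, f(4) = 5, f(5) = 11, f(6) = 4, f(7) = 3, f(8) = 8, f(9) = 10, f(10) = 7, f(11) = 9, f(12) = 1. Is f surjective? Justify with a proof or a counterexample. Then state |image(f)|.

12

Every element of the codomain has a preimage: 1 = f(12), 2 = f(2), 3 = f(7), 4 = f(6), 5 = f(4), 6 = f(3), 7 = f(10), 8 = f(8), 9 = f(11), 10 = f(9), 11 = f(5), 12 = f(1).
Hence f is surjective.
The image of f is {1, 2, 3, 4, 5, 6, 7, 8, 9, 10, 11, 12}, which has 12 elements.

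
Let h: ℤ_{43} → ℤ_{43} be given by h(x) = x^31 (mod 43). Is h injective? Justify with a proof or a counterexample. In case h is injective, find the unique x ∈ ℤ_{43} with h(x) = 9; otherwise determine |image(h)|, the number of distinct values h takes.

Since 43 is prime, the nonzero elements of ℤ_{43} form a cyclic group of order 42.
As gcd(31, 42) = 1, raising to the 31st power is a bijection on this group: if x_1^31 ≡ x_2^31 then (x_1x_2^{−1})^31 = 1, and the only element of order dividing gcd(31, 42) = 1 is 1, so x_1 = x_2.
With h(0) = 0 this makes h injective on all of ℤ_{43}, hence bijective (finite equal-size domain and codomain). In particular h is injective.
Since h is injective, we find the preimage of 9. The inverse of x ↦ x^31 on (ℤ_{43})^× is x ↦ x^19, because 31·19 = 589 = 14·42 + 1 ≡ 1 (mod 42) and x^{42} = 1 for x ≠ 0 (Fermat). So h⁻¹(9) = 9^19 mod 43.
Repeated squaring mod 43: 9^1 ≡ 9, 9^2 ≡ 9² = 81 ≡ 38, 9^4 ≡ 38² = 1444 ≡ 25, 9^8 ≡ 25² = 625 ≡ 23, 9^16 ≡ 23² = 529 ≡ 13. Since 19 = 16 + 2 + 1, 9^19 ≡ 13·38·9: 13·38 = 494 ≡ 21, then 21·9 = 189 ≡ 17. So 9^19 ≡ 17 (mod 43).
Hence h⁻¹(9) = 17.

17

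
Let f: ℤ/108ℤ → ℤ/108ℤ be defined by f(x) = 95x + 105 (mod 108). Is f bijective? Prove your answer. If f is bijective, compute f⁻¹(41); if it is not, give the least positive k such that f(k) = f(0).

Suppose f(x_1) = f(x_2) in ℤ/108ℤ. Then 95x_1 + 105 ≡ 95x_2 + 105 (mod 108), thus 95(x_1 − x_2) ≡ 0 (mod 108).
Since gcd(95, 108) = 1, 95 is invertible modulo 108, hence x_1 − x_2 ≡ 0 (mod 108), i.e. x_1 = x_2.
We now compute 95⁻¹ mod 108 explicitly. Euclid's algorithm: 108 = 1·95 + 13, 95 = 7·13 + 4, 13 = 3·4 + 1; back-substituting gives 1 = 83·95 − 73·108, so 95⁻¹ ≡ 83 (mod 108).
For any y ∈ ℤ/108ℤ, x = 83(y − 105) mod 108 satisfies f(x) = 95·83(y − 105) + 105 ≡ y (since 95·83 ≡ 1 mod 108). So every y has a preimage.
Therefore f is bijective.
Since f is bijective, we find f⁻¹(41): we need 95x ≡ 41 − 105 ≡ 44 (mod 108). Using 95⁻¹ = 83: x ≡ 83·44 = 3652 = 33·108 + 88, so x = 88.
Check: f(88) = 95·88 + 105 = 8465 = 78·108 + 41 ≡ 41 (mod 108).

88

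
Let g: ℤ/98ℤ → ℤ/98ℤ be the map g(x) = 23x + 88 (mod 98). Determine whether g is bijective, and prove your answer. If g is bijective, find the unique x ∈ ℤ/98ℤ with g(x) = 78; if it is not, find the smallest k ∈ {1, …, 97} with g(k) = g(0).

72

Suppose g(x_1) = g(x_2) in ℤ/98ℤ. Then 23x_1 + 88 ≡ 23x_2 + 88 (mod 98), thus 23(x_1 − x_2) ≡ 0 (mod 98).
Since gcd(23, 98) = 1, 23 is invertible modulo 98, therefore x_1 − x_2 ≡ 0 (mod 98), i.e. x_1 = x_2.
We now compute 23⁻¹ mod 98 explicitly. Euclid's algorithm: 98 = 4·23 + 6, 23 = 3·6 + 5, 6 = 1·5 + 1; back-substituting gives 1 = 81·23 − 19·98, so 23⁻¹ ≡ 81 (mod 98).
For any y ∈ ℤ/98ℤ, x = 81(y − 88) mod 98 satisfies g(x) = 23·81(y − 88) + 88 ≡ y (since 23·81 ≡ 1 mod 98). So every y has a preimage.
Therefore g is bijective.
Since g is bijective, we find g⁻¹(78): we need 23x ≡ 78 − 88 ≡ 88 (mod 98). Using 23⁻¹ = 81: x ≡ 81·88 = 7128 = 72·98 + 72, so x = 72.
Check: g(72) = 23·72 + 88 = 1744 = 17·98 + 78 ≡ 78 (mod 98).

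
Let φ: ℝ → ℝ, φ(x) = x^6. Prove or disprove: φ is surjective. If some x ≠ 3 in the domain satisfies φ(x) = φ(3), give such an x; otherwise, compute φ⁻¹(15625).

-3

Since 6 is even, x^6 ≥ 0 for all x ∈ ℝ, so −1 ∈ ℝ has no preimage. So φ is not surjective.
For the follow-up, such an x exists: taking x = −3 ∈ ℝ gives φ(−3) = 729 = φ(3) with −3 ≠ 3.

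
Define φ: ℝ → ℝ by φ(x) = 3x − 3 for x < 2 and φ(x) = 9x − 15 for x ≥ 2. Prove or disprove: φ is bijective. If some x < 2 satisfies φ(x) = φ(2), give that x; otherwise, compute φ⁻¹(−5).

Both pieces are strictly increasing (slopes 3 and 9), so each is injective on its own interval.
The left piece maps (−∞, 2) onto (−∞, 3); the right piece maps [2, ∞) onto [3, ∞).
Since 3 = 3, the images partition ℝ: φ is injective and surjective, hence bijective.
Because the two images are disjoint, no x < 2 has φ(x) = φ(2), so we compute φ⁻¹(−5): −5 lies in (−∞, 3), so solve 3x − 3 = −5: x = (−5 + 3)/3 = −2/3.

-2/3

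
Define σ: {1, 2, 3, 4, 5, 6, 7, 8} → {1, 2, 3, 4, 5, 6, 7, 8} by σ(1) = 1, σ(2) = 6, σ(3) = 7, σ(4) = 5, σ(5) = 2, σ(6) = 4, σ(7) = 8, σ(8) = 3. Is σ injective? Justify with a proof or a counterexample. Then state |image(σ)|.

8

The values σ(1), …, σ(8) are 1, 6, 7, 5, 2, 4, 8, 3 — all distinct.
So σ(a) = σ(b) only when a = b, and σ is injective.
The image of σ is {1, 2, 3, 4, 5, 6, 7, 8}, which has 8 elements.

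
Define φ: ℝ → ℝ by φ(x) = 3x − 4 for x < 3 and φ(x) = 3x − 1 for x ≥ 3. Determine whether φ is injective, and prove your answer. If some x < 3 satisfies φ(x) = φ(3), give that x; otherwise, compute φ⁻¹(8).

3

Both pieces are strictly increasing (slopes 3 and 3), so each is injective on its own interval.
The left piece maps (−∞, 3) onto (−∞, 5); the right piece maps [3, ∞) onto [8, ∞).
These images are disjoint, so no value is attained by both pieces. Thus φ is injective.
Because the two images are disjoint, no x < 3 has φ(x) = φ(3), so we compute φ⁻¹(8): 8 lies in [8, ∞), so solve 3x − 1 = 8: x = (8 + 1)/3 = 3.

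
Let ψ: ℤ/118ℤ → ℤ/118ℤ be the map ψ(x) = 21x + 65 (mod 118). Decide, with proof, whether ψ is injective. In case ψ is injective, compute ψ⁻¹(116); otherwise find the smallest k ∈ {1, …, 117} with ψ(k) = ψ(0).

53

Suppose ψ(u) = ψ(v) in ℤ/118ℤ. Then 21u + 65 ≡ 21v + 65 (mod 118), thus 21(u − v) ≡ 0 (mod 118).
Since gcd(21, 118) = 1, 21 is invertible modulo 118, therefore u − v ≡ 0 (mod 118), i.e. u = v.
Hence ψ is injective.
We now compute 21⁻¹ mod 118 explicitly. Euclid's algorithm: 118 = 5·21 + 13, 21 = 1·13 + 8, 13 = 1·8 + 5, 8 = 1·5 + 3, 5 = 1·3 + 2, 3 = 1·2 + 1; back-substituting gives 1 = 45·21 − 8·118, so 21⁻¹ ≡ 45 (mod 118).
Since ψ is injective, we find ψ⁻¹(116): we need 21x ≡ 116 − 65 ≡ 51 (mod 118). Using 21⁻¹ = 45: x ≡ 45·51 = 2295 = 19·118 + 53, so x = 53.
Check: ψ(53) = 21·53 + 65 = 1178 = 9·118 + 116 ≡ 116 (mod 118).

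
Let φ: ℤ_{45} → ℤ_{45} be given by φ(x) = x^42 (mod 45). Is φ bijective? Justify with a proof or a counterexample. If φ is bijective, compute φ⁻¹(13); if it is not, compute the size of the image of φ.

6

φ(1) = 1^42 = 1.
φ(4): Repeated squaring mod 45: 4^1 ≡ 4, 4^2 ≡ 4² = 16, 4^4 ≡ 16² = 256 ≡ 31, 4^8 ≡ 31² = 961 ≡ 16, 4^16 ≡ 16² = 256 ≡ 31, 4^32 ≡ 31² = 961 ≡ 16. Since 42 = 32 + 8 + 2, 4^42 ≡ 16·16·16: 16·16 = 256 ≡ 31, then 31·16 = 496 ≡ 1. So 4^42 ≡ 1 (mod 45).
So φ(1) = φ(4) = 1 while 1 ≠ 4, therefore φ is not injective, hence not bijective.
Since φ is not bijective, we determine |image(φ)|. Computing x^42 mod 45 for each x (by repeated squaring, reducing mod 45 at every step), the values φ(0), φ(1), …, φ(44) are: 0, 1, 19, 9, 1, 10, 36, 19, 19, 36, 10, 1, 9, 19, 1, 0, 1, 19, 9, 1, 10, 36, 19, 19, 36, 10, 1, 9, 19, 1, 0, 1, 19, 9, 1, 10, 36, 19, 19, 36, 10, 1, 9, 19, 1.
The distinct values are {0, 1, 9, 10, 19, 36}; there are 6 of them.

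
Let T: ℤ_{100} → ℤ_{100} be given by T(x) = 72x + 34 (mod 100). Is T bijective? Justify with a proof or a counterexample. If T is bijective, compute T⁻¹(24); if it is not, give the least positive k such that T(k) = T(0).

We have gcd(72, 100) = 4 > 1. Taking x_1 = 0 and x_2 = 25: T(0) = 34 and T(25) = 72·25 + 34 = 1834 ≡ 34 (mod 100).
So T(0) = T(25) while 0 ≠ 25, thus T is not injective, hence not bijective.
Since T is not bijective, we find the least positive k with T(k) = T(0): this means 72k ≡ 0 (mod 100), i.e. 100 ∣ 72k. Since gcd(72, 100) = 4, dividing through by 4 this holds exactly when 25 ∣ 18k, and as gcd(18, 25) = 1, exactly when 25 ∣ k.
The smallest positive such k is 25.

25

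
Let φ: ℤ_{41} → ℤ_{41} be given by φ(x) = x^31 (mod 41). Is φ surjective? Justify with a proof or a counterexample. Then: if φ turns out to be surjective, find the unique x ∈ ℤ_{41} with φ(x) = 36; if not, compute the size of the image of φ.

5

Since 41 is prime, the nonzero elements of ℤ_{41} form a cyclic group of order 40.
As gcd(31, 40) = 1, raising to the 31st power is a bijection on this group: if s^31 ≡ t^31 then (st^{−1})^31 = 1, and the only element of order dividing gcd(31, 40) = 1 is 1, so s = t.
With φ(0) = 0 this makes φ injective on all of ℤ_{41}, hence bijective (finite equal-size domain and codomain). In particular φ is surjective.
Since φ is surjective, we find the preimage of 36. The inverse of x ↦ x^31 on (ℤ_{41})^× is x ↦ x^31, because 31·31 = 961 = 24·40 + 1 ≡ 1 (mod 40) and x^{40} = 1 for x ≠ 0 (Fermat). So φ⁻¹(36) = 36^31 mod 41.
Repeated squaring mod 41: 36^1 ≡ 36, 36^2 ≡ 36² = 1296 ≡ 25, 36^4 ≡ 25² = 625 ≡ 10, 36^8 ≡ 10² = 100 ≡ 18, 36^16 ≡ 18² = 324 ≡ 37. Since 31 = 16 + 8 + 4 + 2 + 1, 36^31 ≡ 37·18·10·25·36: 37·18 = 666 ≡ 10, then 10·10 = 100 ≡ 18, then 18·25 = 450 ≡ 40, then 40·36 = 1440 ≡ 5. So 36^31 ≡ 5 (mod 41).
Hence φ⁻¹(36) = 5.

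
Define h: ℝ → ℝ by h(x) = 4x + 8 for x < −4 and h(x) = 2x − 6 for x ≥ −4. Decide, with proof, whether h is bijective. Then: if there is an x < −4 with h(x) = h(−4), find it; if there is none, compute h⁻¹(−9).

-11/2

Both pieces are strictly increasing (slopes 4 and 2), so each is injective on its own interval.
The left piece maps (−∞, −4) onto (−∞, −8); the right piece maps [−4, ∞) onto [−14, ∞).
These images overlap. In particular h(−4) = −14 (right piece), and solving 4x + 8 = −14 on the left piece gives x = −11/2 < −4.
So h(−11/2) = h(−4) with −11/2 ≠ −4, and h is not injective, hence not bijective. This x = −11/2 is the requested value below −4.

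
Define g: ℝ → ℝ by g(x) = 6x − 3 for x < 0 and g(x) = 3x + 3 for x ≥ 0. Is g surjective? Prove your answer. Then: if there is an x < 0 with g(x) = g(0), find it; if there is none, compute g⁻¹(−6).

-1/2

Both pieces are strictly increasing (slopes 6 and 3), so each is injective on its own interval.
The left piece maps (−∞, 0) onto (−∞, −3); the right piece maps [0, ∞) onto [3, ∞).
The union (−∞, −3) ∪ [3, ∞) omits the interval between −3 and 3; in particular −3 has no preimage. So g is not surjective.
Because the two images are disjoint, no x < 0 has g(x) = g(0), so we compute g⁻¹(−6): −6 lies in (−∞, −3), so solve 6x − 3 = −6: x = (−6 + 3)/6 = −1/2.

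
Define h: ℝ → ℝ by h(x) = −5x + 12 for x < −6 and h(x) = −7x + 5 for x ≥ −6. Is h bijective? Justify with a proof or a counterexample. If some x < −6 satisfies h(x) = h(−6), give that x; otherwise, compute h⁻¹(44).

-7

Both pieces are strictly decreasing (slopes −5 and −7), so each is injective on its own interval.
The left piece maps (−∞, −6) onto (42, ∞); the right piece maps [−6, ∞) onto (−∞, 47].
These images overlap. In particular h(−6) = 47 (right piece), and solving −5x + 12 = 47 on the left piece gives x = −7 < −6.
So h(−7) = h(−6) with −7 ≠ −6, and h is not injective, hence not bijective. This x = −7 is the requested value below −6.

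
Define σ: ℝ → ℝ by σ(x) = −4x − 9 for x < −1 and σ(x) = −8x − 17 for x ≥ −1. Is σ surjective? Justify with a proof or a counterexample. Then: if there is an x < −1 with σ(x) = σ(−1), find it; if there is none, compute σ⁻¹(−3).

-3/2

Both pieces are strictly decreasing (slopes −4 and −8), so each is injective on its own interval.
The left piece maps (−∞, −1) onto (−5, ∞); the right piece maps [−1, ∞) onto (−∞, −9].
The union (−5, ∞) ∪ (−∞, −9] omits the interval between −5 and −9; in particular −5 has no preimage. So σ is not surjective.
Because the two images are disjoint, no x < −1 has σ(x) = σ(−1), so we compute σ⁻¹(−3): −3 lies in (−5, ∞), so solve −4x − 9 = −3: x = (−3 + 9)/(−4) = −3/2.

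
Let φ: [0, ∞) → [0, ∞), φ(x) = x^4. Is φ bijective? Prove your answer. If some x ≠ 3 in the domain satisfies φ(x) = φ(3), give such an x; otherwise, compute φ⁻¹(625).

On [0, ∞), x ↦ x^4 is strictly increasing (injective) and for any y ∈ [0, ∞) the 4th root y^{1/4} lies in [0, ∞) (surjective). So φ is bijective.
Since x ↦ x^4 is strictly increasing on [0, ∞), it is injective there, so no x ≠ 3 in the domain has φ(x) = φ(3). We therefore compute φ⁻¹(625) = 625^{1/4} = 5 (indeed 5^4 = 625).

5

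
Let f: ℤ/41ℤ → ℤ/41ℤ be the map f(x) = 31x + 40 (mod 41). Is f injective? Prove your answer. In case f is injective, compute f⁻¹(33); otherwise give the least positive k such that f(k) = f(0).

13

Recall: f is injective when f(x_1) = f(x_2) forces x_1 = x_2.
If f(x_1) = f(x_2), then 31x_1 ≡ 31x_2 (mod 41). Because gcd(31, 41) = 1, we may cancel 31 to get x_1 ≡ x_2 (mod 41).
Hence f is injective.
We now compute 31⁻¹ mod 41 explicitly. Euclid's algorithm: 41 = 1·31 + 10, 31 = 3·10 + 1; back-substituting gives 1 = 4·31 − 3·41, so 31⁻¹ ≡ 4 (mod 41).
Since f is injective, we find f⁻¹(33): we need 31x ≡ 33 − 40 ≡ 34 (mod 41). Using 31⁻¹ = 4: x ≡ 4·34 = 136 = 3·41 + 13, so x = 13.
Check: f(13) = 31·13 + 40 = 443 = 10·41 + 33 ≡ 33 (mod 41).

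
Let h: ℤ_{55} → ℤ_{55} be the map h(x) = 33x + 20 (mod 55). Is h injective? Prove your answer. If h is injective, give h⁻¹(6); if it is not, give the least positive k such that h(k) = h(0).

5

We have gcd(33, 55) = 11 > 1. Taking x_1 = 0 and x_2 = 5: h(0) = 20 and h(5) = 33·5 + 20 = 185 ≡ 20 (mod 55).
So h(0) = h(5) while 0 ≠ 5, thus h is not injective.
Since h is not injective, we find the least positive k with h(k) = h(0): this means 33k ≡ 0 (mod 55), i.e. 55 ∣ 33k. Since gcd(33, 55) = 11, dividing through by 11 this holds exactly when 5 ∣ 3k, and as gcd(3, 5) = 1, exactly when 5 ∣ k.
The smallest positive such k is 5.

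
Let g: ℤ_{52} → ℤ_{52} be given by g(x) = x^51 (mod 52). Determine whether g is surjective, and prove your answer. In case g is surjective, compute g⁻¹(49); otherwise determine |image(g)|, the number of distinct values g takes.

g(2): Repeated squaring mod 52: 2^1 ≡ 2, 2^2 ≡ 2² = 4, 2^4 ≡ 4² = 16, 2^8 ≡ 16² = 256 ≡ 48, 2^16 ≡ 48² = 2304 ≡ 16, 2^32 ≡ 16² = 256 ≡ 48. Since 51 = 32 + 16 + 2 + 1, 2^51 ≡ 48·16·4·2: 48·16 = 768 ≡ 40, then 40·4 = 160 ≡ 4, then 4·2 = 8. So 2^51 ≡ 8 (mod 52).
g(6): Repeated squaring mod 52: 6^1 ≡ 6, 6^2 ≡ 6² = 36, 6^4 ≡ 36² = 1296 ≡ 48, 6^8 ≡ 48² = 2304 ≡ 16, 6^16 ≡ 16² = 256 ≡ 48, 6^32 ≡ 48² = 2304 ≡ 16. Since 51 = 32 + 16 + 2 + 1, 6^51 ≡ 16·48·36·6: 16·48 = 768 ≡ 40, then 40·36 = 1440 ≡ 36, then 36·6 = 216 ≡ 8. So 6^51 ≡ 8 (mod 52).
So g(2) = g(6) = 8 while 2 ≠ 6, so g is not injective.
A non-injective map from the 52-element set ℤ_{52} to itself takes at most 51 distinct values, so it cannot be surjective. Therefore g is not surjective.
Since g is not surjective, we determine |image(g)|. Computing x^51 mod 52 for each x (by repeated squaring, reducing mod 52 at every step), the values g(0), g(1), …, g(51) are: 0, 1, 8, 27, 12, 21, 8, 31, 44, 1, 12, 31, 12, 13, 40, 47, 40, 25, 8, 47, 44, 5, 40, 51, 44, 25, 0, 27, 8, 1, 12, 47, 8, 5, 44, 27, 12, 5, 12, 39, 40, 21, 40, 51, 8, 21, 44, 31, 40, 25, 44, 51.
The distinct values are {0, 1, 5, 8, 12, 13, 21, 25, 27, 31, 39, 40, 44, 47, 51}; there are 15 of them.

15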